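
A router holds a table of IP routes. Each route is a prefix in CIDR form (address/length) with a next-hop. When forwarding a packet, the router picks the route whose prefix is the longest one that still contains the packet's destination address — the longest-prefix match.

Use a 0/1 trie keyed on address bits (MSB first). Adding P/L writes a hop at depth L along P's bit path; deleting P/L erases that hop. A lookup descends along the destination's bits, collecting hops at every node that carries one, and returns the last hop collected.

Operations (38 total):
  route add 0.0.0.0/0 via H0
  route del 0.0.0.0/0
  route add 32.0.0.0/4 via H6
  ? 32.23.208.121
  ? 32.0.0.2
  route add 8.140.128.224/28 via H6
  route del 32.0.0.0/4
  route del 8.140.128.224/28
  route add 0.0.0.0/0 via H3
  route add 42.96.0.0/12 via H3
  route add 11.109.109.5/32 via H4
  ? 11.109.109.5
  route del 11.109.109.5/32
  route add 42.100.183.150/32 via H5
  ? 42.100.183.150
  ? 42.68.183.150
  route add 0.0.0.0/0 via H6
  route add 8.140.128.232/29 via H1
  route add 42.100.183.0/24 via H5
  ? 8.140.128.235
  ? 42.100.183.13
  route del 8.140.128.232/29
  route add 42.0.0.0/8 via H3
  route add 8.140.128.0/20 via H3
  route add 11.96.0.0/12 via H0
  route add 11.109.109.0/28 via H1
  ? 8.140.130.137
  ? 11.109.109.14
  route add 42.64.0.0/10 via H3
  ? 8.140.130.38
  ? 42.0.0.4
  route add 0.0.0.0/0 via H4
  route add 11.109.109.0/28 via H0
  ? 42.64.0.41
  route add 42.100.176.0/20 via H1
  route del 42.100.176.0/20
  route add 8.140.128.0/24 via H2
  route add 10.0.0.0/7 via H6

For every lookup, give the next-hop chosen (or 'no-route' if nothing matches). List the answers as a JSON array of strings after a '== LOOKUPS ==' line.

Trace:
  add 0.0.0.0/0 -> H0 at depth 0
  - 0.0.0.0/0 clear@0
  add 32.0.0.0/4 -> H6 at depth 4
  ? 32.23.208.121  path d0:-→d1:-→d2:-→d3:-→d4:H6  best=H6
  ? 32.0.0.2  path d0:-→d1:-→d2:-→d3:-→d4:H6  best=H6
  add 8.140.128.224/28 -> H6 at depth 28
  - 32.0.0.0/4 clear@4
  - 8.140.128.224/28 clear@28
  add 0.0.0.0/0 -> H3 at depth 0
  add 42.96.0.0/12 -> H3 at depth 12
  add 11.109.109.5/32 -> H4 at depth 32
  ? 11.109.109.5  path d0:H3→d1:-→d2:-→d3:-→d4:-→d5:-→d6:-→d7:-→d8:-→d9:-→d10:-→d11:-→d12:-→d13:-→d14:-→d15:-→d16:-→d17:-→d18:-→d19:-→d20:-→d21:-→d22:-→d23:-→d24:-→d25:-→d26:-→d27:-→d28:-→d29:-→d30:-→d31:-→d32:H4  best=H4
  - 11.109.109.5/32 clear@32
  add 42.100.183.150/32 -> H5 at depth 32
  ? 42.100.183.150  path d0:H3→d1:-→d2:-→d3:-→d4:-→d5:-→d6:-→d7:-→d8:-→d9:-→d10:-→d11:-→d12:H3→d13:-→d14:-→d15:-→d16:-→d17:-→d18:-→d19:-→d20:-→d21:-→d22:-→d23:-→d24:-→d25:-→d26:-→d27:-→d28:-→d29:-→d30:-→d31:-→d32:H5  best=H5
  ? 42.68.183.150  path d0:H3→d1:-→d2:-→d3:-→d4:-→d5:-→d6:-→d7:-→d8:-→d9:-→d10:-  best=H3
  add 0.0.0.0/0 -> H6 at depth 0
  add 8.140.128.232/29 -> H1 at depth 29
  add 42.100.183.0/24 -> H5 at depth 24
  ? 8.140.128.235  path d0:H6→d1:-→d2:-→d3:-→d4:-→d5:-→d6:-→d7:-→d8:-→d9:-→d10:-→d11:-→d12:-→d13:-→d14:-→d15:-→d16:-→d17:-→d18:-→d19:-→d20:-→d21:-→d22:-→d23:-→d24:-→d25:-→d26:-→d27:-→d28:-→d29:H1  best=H1
  ? 42.100.183.13  path d0:H6→d1:-→d2:-→d3:-→d4:-→d5:-→d6:-→d7:-→d8:-→d9:-→d10:-→d11:-→d12:H3→d13:-→d14:-→d15:-→d16:-→d17:-→d18:-→d19:-→d20:-→d21:-→d22:-→d23:-→d24:H5  best=H5
  - 8.140.128.232/29 clear@29
  add 42.0.0.0/8 -> H3 at depth 8
  add 8.140.128.0/20 -> H3 at depth 20
  add 11.96.0.0/12 -> H0 at depth 12
  add 11.109.109.0/28 -> H1 at depth 28
  ? 8.140.130.137  path d0:H6→d1:-→d2:-→d3:-→d4:-→d5:-→d6:-→d7:-→d8:-→d9:-→d10:-→d11:-→d12:-→d13:-→d14:-→d15:-→d16:-→d17:-→d18:-→d19:-→d20:H3→d21:-→d22:-  best=H3
  ? 11.109.109.14  path d0:H6→d1:-→d2:-→d3:-→d4:-→d5:-→d6:-→d7:-→d8:-→d9:-→d10:-→d11:-→d12:H0→d13:-→d14:-→d15:-→d16:-→d17:-→d18:-→d19:-→d20:-→d21:-→d22:-→d23:-→d24:-→d25:-→d26:-→d27:-→d28:H1  best=H1
  add 42.64.0.0/10 -> H3 at depth 10
  ? 8.140.130.38  path d0:H6→d1:-→d2:-→d3:-→d4:-→d5:-→d6:-→d7:-→d8:-→d9:-→d10:-→d11:-→d12:-→d13:-→d14:-→d15:-→d16:-→d17:-→d18:-→d19:-→d20:H3→d21:-→d22:-  best=H3
  ? 42.0.0.4  path d0:H6→d1:-→d2:-→d3:-→d4:-→d5:-→d6:-→d7:-→d8:H3→d9:-  best=H3
  add 0.0.0.0/0 -> H4 at depth 0
  add 11.109.109.0/28 -> H0 at depth 28
  ? 42.64.0.41  path d0:H4→d1:-→d2:-→d3:-→d4:-→d5:-→d6:-→d7:-→d8:H3→d9:-→d10:H3  best=H3
  add 42.100.176.0/20 -> H1 at depth 20
  - 42.100.176.0/20 clear@20
  add 8.140.128.0/24 -> H2 at depth 24
  add 10.0.0.0/7 -> H6 at depth 7

== LOOKUPS ==
["H6","H6","H4","H5","H3","H1","H5","H3","H1","H3","H3","H3"]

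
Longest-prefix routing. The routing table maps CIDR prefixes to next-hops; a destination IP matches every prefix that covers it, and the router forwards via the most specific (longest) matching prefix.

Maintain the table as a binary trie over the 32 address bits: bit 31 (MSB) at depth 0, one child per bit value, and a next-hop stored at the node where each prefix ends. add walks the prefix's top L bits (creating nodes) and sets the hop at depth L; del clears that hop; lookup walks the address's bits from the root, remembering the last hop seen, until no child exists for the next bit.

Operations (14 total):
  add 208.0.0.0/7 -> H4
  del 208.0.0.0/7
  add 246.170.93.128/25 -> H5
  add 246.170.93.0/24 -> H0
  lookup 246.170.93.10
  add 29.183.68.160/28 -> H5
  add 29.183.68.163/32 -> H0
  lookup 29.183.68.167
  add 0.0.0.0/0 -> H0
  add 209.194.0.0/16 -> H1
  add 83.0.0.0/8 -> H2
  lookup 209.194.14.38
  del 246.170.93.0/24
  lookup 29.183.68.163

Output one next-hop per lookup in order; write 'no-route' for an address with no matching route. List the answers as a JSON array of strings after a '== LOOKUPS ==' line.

Process each operation:
  + 208.0.0.0/7 (H4) depth=7
  del 208.0.0.0/7 (clear depth 7)
  + 246.170.93.128/25 (H5) depth=25
  + 246.170.93.0/24 (H0) depth=24
  ? 246.170.93.10  path d0:-→d1:-→d2:-→d3:-→d4:-→d5:-→d6:-→d7:-→d8:-→d9:-→d10:-→d11:-→d12:-→d13:-→d14:-→d15:-→d16:-→d17:-→d18:-→d19:-→d20:-→d21:-→d22:-→d23:-→d24:H0  best=H0
  + 29.183.68.160/28 (H5) depth=28
  + 29.183.68.163/32 (H0) depth=32
  ? 29.183.68.167  path d0:-→d1:-→d2:-→d3:-→d4:-→d5:-→d6:-→d7:-→d8:-→d9:-→d10:-→d11:-→d12:-→d13:-→d14:-→d15:-→d16:-→d17:-→d18:-→d19:-→d20:-→d21:-→d22:-→d23:-→d24:-→d25:-→d26:-→d27:-→d28:H5→d29:-  best=H5
  + 0.0.0.0/0 (H0) depth=0
  + 209.194.0.0/16 (H1) depth=16
  + 83.0.0.0/8 (H2) depth=8
  ? 209.194.14.38  path d0:H0→d1:-→d2:-→d3:-→d4:-→d5:-→d6:-→d7:-→d8:-→d9:-→d10:-→d11:-→d12:-→d13:-→d14:-→d15:-→d16:H1  best=H1
  del 246.170.93.0/24 (clear depth 24)
  ? 29.183.68.163  path d0:H0→d1:-→d2:-→d3:-→d4:-→d5:-→d6:-→d7:-→d8:-→d9:-→d10:-→d11:-→d12:-→d13:-→d14:-→d15:-→d16:-→d17:-→d18:-→d19:-→d20:-→d21:-→d22:-→d23:-→d24:-→d25:-→d26:-→d27:-→d28:H5→d29:-→d30:-→d31:-→d32:H0  best=H0

== LOOKUPS ==
["H0","H5","H1","H0"]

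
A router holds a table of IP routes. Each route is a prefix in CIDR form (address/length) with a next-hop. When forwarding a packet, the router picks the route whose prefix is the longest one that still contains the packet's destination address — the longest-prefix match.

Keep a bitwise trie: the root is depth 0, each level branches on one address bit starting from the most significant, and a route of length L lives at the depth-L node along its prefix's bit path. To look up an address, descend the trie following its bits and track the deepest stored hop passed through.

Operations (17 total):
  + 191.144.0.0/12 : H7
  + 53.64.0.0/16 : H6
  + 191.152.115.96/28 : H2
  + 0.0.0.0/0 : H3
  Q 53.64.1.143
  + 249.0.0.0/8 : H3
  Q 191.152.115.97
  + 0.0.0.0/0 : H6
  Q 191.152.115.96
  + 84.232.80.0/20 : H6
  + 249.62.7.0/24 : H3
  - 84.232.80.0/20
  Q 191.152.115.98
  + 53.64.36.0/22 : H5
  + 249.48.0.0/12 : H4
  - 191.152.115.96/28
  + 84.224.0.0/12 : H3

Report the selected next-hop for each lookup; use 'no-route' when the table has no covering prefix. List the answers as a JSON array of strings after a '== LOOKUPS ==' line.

Apply in order:
  add 191.144.0.0/12 -> H7 at depth 12
  add 53.64.0.0/16 -> H6 at depth 16
  add 191.152.115.96/28 -> H2 at depth 28
  add 0.0.0.0/0 -> H3 at depth 0
  lookup 53.64.1.143: bits 0011010101000000 walk d0:H3→d1:-→d2:-→d3:-→d4:-→d5:-→d6:-→d7:-→d8:-→d9:-→d10:-→d11:-→d12:-→d13:-→d14:-→d15:-→d16:H6 -> H6
  add 249.0.0.0/8 -> H3 at depth 8
  lookup 191.152.115.97: bits 1011111110011000011100110110 walk d0:H3→d1:-→d2:-→d3:-→d4:-→d5:-→d6:-→d7:-→d8:-→d9:-→d10:-→d11:-→d12:H7→d13:-→d14:-→d15:-→d16:-→d17:-→d18:-→d19:-→d20:-→d21:-→d22:-→d23:-→d24:-→d25:-→d26:-→d27:-→d28:H2 -> H2
  add 0.0.0.0/0 -> H6 at depth 0
  lookup 191.152.115.96: bits 1011111110011000011100110110 walk d0:H6→d1:-→d2:-→d3:-→d4:-→d5:-→d6:-→d7:-→d8:-→d9:-→d10:-→d11:-→d12:H7→d13:-→d14:-→d15:-→d16:-→d17:-→d18:-→d19:-→d20:-→d21:-→d22:-→d23:-→d24:-→d25:-→d26:-→d27:-→d28:H2 -> H2
  add 84.232.80.0/20 -> H6 at depth 20
  add 249.62.7.0/24 -> H3 at depth 24
  del 84.232.80.0/20 (clear depth 20)
  lookup 191.152.115.98: bits 1011111110011000011100110110 walk d0:H6→d1:-→d2:-→d3:-→d4:-→d5:-→d6:-→d7:-→d8:-→d9:-→d10:-→d11:-→d12:H7→d13:-→d14:-→d15:-→d16:-→d17:-→d18:-→d19:-→d20:-→d21:-→d22:-→d23:-→d24:-→d25:-→d26:-→d27:-→d28:H2 -> H2
  add 53.64.36.0/22 -> H5 at depth 22
  add 249.48.0.0/12 -> H4 at depth 12
  del 191.152.115.96/28 (clear depth 28)
  add 84.224.0.0/12 -> H3 at depth 12

== LOOKUPS ==
["H6","H2","H2","H2"]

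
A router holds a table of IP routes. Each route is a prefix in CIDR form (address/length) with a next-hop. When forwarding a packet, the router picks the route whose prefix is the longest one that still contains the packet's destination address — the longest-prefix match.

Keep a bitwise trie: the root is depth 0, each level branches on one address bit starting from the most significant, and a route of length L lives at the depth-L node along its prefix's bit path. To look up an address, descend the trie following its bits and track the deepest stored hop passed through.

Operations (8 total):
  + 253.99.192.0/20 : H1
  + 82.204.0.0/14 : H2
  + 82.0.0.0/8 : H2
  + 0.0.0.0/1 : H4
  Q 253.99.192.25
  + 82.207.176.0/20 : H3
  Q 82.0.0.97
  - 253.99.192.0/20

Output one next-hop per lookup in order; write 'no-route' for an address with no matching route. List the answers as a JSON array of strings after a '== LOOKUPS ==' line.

Apply in order:
  + 253.99.192.0/20 (H1) depth=20
  + 82.204.0.0/14 (H2) depth=14
  + 82.0.0.0/8 (H2) depth=8
  + 0.0.0.0/1 (H4) depth=1
  lookup 253.99.192.25: bits 11111101011000111100 walk d0:-→d1:-→d2:-→d3:-→d4:-→d5:-→d6:-→d7:-→d8:-→d9:-→d10:-→d11:-→d12:-→d13:-→d14:-→d15:-→d16:-→d17:-→d18:-→d19:-→d20:H1 -> H1
  + 82.207.176.0/20 (H3) depth=20
  lookup 82.0.0.97: bits 01010010 walk d0:-→d1:H4→d2:-→d3:-→d4:-→d5:-→d6:-→d7:-→d8:H2 -> H2
  del 253.99.192.0/20 (clear depth 20)

== LOOKUPS ==
["H1","H2"]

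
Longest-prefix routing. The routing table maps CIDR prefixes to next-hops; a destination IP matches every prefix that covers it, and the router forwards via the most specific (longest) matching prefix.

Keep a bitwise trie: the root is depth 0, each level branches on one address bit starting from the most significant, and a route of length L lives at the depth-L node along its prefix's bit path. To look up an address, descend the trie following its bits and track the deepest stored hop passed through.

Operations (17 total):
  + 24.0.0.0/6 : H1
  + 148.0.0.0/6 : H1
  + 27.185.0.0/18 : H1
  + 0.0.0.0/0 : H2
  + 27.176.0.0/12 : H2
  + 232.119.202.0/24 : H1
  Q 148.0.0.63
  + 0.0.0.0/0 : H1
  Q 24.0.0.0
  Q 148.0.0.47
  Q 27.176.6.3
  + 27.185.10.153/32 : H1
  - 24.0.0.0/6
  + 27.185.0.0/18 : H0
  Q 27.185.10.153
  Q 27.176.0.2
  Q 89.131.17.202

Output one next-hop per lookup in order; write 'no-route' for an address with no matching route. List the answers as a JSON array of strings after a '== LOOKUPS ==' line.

Apply in order:
  add 24.0.0.0/6 -> H1 at depth 6
  add 148.0.0.0/6 -> H1 at depth 6
  add 27.185.0.0/18 -> H1 at depth 18
  add 0.0.0.0/0 -> H2 at depth 0
  add 27.176.0.0/12 -> H2 at depth 12
  add 232.119.202.0/24 -> H1 at depth 24
  ? 148.0.0.63  path d0:H2→d1:-→d2:-→d3:-→d4:-→d5:-→d6:H1  best=H1
  add 0.0.0.0/0 -> H1 at depth 0
  ? 24.0.0.0  path d0:H1→d1:-→d2:-→d3:-→d4:-→d5:-→d6:H1  best=H1
  ? 148.0.0.47  path d0:H1→d1:-→d2:-→d3:-→d4:-→d5:-→d6:H1  best=H1
  ? 27.176.6.3  path d0:H1→d1:-→d2:-→d3:-→d4:-→d5:-→d6:H1→d7:-→d8:-→d9:-→d10:-→d11:-→d12:H2  best=H2
  add 27.185.10.153/32 -> H1 at depth 32
  - 24.0.0.0/6 clear@6
  add 27.185.0.0/18 -> H0 at depth 18
  ? 27.185.10.153  path d0:H1→d1:-→d2:-→d3:-→d4:-→d5:-→d6:-→d7:-→d8:-→d9:-→d10:-→d11:-→d12:H2→d13:-→d14:-→d15:-→d16:-→d17:-→d18:H0→d19:-→d20:-→d21:-→d22:-→d23:-→d24:-→d25:-→d26:-→d27:-→d28:-→d29:-→d30:-→d31:-→d32:H1  best=H1
  ? 27.176.0.2  path d0:H1→d1:-→d2:-→d3:-→d4:-→d5:-→d6:-→d7:-→d8:-→d9:-→d10:-→d11:-→d12:H2  best=H2
  ? 89.131.17.202  path d0:H1→d1:-  best=H1

== LOOKUPS ==
["H1","H1","H1","H2","H1","H2","H1"]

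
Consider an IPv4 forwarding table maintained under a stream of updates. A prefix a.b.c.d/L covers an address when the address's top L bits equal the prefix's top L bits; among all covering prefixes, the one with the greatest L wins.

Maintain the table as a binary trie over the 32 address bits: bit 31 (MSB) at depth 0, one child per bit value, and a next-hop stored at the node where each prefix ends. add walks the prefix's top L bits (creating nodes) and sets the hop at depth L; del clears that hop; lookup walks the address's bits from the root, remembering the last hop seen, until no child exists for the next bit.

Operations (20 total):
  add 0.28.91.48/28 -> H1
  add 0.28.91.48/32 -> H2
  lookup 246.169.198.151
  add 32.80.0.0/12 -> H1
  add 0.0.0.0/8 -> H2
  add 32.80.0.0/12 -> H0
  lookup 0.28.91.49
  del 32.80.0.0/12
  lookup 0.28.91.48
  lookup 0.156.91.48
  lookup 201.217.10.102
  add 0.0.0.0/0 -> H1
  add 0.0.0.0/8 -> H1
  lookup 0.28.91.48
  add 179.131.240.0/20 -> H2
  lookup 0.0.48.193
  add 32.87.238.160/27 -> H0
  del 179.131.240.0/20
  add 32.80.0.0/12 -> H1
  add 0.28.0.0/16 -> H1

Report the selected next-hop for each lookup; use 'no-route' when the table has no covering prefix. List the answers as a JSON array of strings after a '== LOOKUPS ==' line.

Apply in order:
  add 0.28.91.48/28 -> H1 at depth 28
  add 0.28.91.48/32 -> H2 at depth 32
  lookup 246.169.198.151: bits ε walk d0:- -> no-route
  add 32.80.0.0/12 -> H1 at depth 12
  add 0.0.0.0/8 -> H2 at depth 8
  add 32.80.0.0/12 -> H0 at depth 12
  lookup 0.28.91.49: bits 0000000000011100010110110011000 walk d0:-→d1:-→d2:-→d3:-→d4:-→d5:-→d6:-→d7:-→d8:H2→d9:-→d10:-→d11:-→d12:-→d13:-→d14:-→d15:-→d16:-→d17:-→d18:-→d19:-→d20:-→d21:-→d22:-→d23:-→d24:-→d25:-→d26:-→d27:-→d28:H1→d29:-→d30:-→d31:- -> H1
  - 32.80.0.0/12 clear@12
  lookup 0.28.91.48: bits 00000000000111000101101100110000 walk d0:-→d1:-→d2:-→d3:-→d4:-→d5:-→d6:-→d7:-→d8:H2→d9:-→d10:-→d11:-→d12:-→d13:-→d14:-→d15:-→d16:-→d17:-→d18:-→d19:-→d20:-→d21:-→d22:-→d23:-→d24:-→d25:-→d26:-→d27:-→d28:H1→d29:-→d30:-→d31:-→d32:H2 -> H2
  lookup 0.156.91.48: bits 00000000 walk d0:-→d1:-→d2:-→d3:-→d4:-→d5:-→d6:-→d7:-→d8:H2 -> H2
  lookup 201.217.10.102: bits ε walk d0:- -> no-route
  add 0.0.0.0/0 -> H1 at depth 0
  add 0.0.0.0/8 -> H1 at depth 8
  lookup 0.28.91.48: bits 00000000000111000101101100110000 walk d0:H1→d1:-→d2:-→d3:-→d4:-→d5:-→d6:-→d7:-→d8:H1→d9:-→d10:-→d11:-→d12:-→d13:-→d14:-→d15:-→d16:-→d17:-→d18:-→d19:-→d20:-→d21:-→d22:-→d23:-→d24:-→d25:-→d26:-→d27:-→d28:H1→d29:-→d30:-→d31:-→d32:H2 -> H2
  add 179.131.240.0/20 -> H2 at depth 20
  lookup 0.0.48.193: bits 00000000000 walk d0:H1→d1:-→d2:-→d3:-→d4:-→d5:-→d6:-→d7:-→d8:H1→d9:-→d10:-→d11:- -> H1
  add 32.87.238.160/27 -> H0 at depth 27
  - 179.131.240.0/20 clear@20
  add 32.80.0.0/12 -> H1 at depth 12
  add 0.28.0.0/16 -> H1 at depth 16

== LOOKUPS ==
["no-route","H1","H2","H2","no-route","H2","H1"]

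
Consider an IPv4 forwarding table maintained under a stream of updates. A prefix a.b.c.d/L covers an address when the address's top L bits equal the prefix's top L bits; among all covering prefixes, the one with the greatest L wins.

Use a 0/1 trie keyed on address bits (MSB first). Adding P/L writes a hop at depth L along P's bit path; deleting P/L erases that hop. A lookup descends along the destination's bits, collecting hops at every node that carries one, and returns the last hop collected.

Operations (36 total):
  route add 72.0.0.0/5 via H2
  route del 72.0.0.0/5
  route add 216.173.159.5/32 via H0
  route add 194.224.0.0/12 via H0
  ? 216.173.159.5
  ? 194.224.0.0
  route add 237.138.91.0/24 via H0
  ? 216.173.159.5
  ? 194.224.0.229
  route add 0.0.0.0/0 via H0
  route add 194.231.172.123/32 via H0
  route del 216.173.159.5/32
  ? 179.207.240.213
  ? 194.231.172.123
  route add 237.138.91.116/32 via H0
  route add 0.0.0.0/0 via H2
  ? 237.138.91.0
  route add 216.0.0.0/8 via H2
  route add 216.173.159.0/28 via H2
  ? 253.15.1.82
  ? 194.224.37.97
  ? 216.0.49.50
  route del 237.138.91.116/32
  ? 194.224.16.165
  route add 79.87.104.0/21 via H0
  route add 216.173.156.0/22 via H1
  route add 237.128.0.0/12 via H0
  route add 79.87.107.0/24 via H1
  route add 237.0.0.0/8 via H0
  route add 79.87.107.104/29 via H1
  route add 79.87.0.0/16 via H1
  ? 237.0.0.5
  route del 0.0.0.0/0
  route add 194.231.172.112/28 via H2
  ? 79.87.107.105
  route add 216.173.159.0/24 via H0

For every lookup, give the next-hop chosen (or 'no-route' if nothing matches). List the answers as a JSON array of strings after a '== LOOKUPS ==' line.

Apply in order:
  + 72.0.0.0/5 (H2) depth=5
  - 72.0.0.0/5 clear@5
  + 216.173.159.5/32 (H0) depth=32
  + 194.224.0.0/12 (H0) depth=12
  lookup 216.173.159.5: bits 11011000101011011001111100000101 walk d0:-→d1:-→d2:-→d3:-→d4:-→d5:-→d6:-→d7:-→d8:-→d9:-→d10:-→d11:-→d12:-→d13:-→d14:-→d15:-→d16:-→d17:-→d18:-→d19:-→d20:-→d21:-→d22:-→d23:-→d24:-→d25:-→d26:-→d27:-→d28:-→d29:-→d30:-→d31:-→d32:H0 -> H0
  lookup 194.224.0.0: bits 110000101110 walk d0:-→d1:-→d2:-→d3:-→d4:-→d5:-→d6:-→d7:-→d8:-→d9:-→d10:-→d11:-→d12:H0 -> H0
  + 237.138.91.0/24 (H0) depth=24
  lookup 216.173.159.5: bits 11011000101011011001111100000101 walk d0:-→d1:-→d2:-→d3:-→d4:-→d5:-→d6:-→d7:-→d8:-→d9:-→d10:-→d11:-→d12:-→d13:-→d14:-→d15:-→d16:-→d17:-→d18:-→d19:-→d20:-→d21:-→d22:-→d23:-→d24:-→d25:-→d26:-→d27:-→d28:-→d29:-→d30:-→d31:-→d32:H0 -> H0
  lookup 194.224.0.229: bits 110000101110 walk d0:-→d1:-→d2:-→d3:-→d4:-→d5:-→d6:-→d7:-→d8:-→d9:-→d10:-→d11:-→d12:H0 -> H0
  + 0.0.0.0/0 (H0) depth=0
  + 194.231.172.123/32 (H0) depth=32
  - 216.173.159.5/32 clear@32
  lookup 179.207.240.213: bits 1 walk d0:H0→d1:- -> H0
  lookup 194.231.172.123: bits 11000010111001111010110001111011 walk d0:H0→d1:-→d2:-→d3:-→d4:-→d5:-→d6:-→d7:-→d8:-→d9:-→d10:-→d11:-→d12:H0→d13:-→d14:-→d15:-→d16:-→d17:-→d18:-→d19:-→d20:-→d21:-→d22:-→d23:-→d24:-→d25:-→d26:-→d27:-→d28:-→d29:-→d30:-→d31:-→d32:H0 -> H0
  + 237.138.91.116/32 (H0) depth=32
  + 0.0.0.0/0 (H2) depth=0
  lookup 237.138.91.0: bits 1110110110001010010110110 walk d0:H2→d1:-→d2:-→d3:-→d4:-→d5:-→d6:-→d7:-→d8:-→d9:-→d10:-→d11:-→d12:-→d13:-→d14:-→d15:-→d16:-→d17:-→d18:-→d19:-→d20:-→d21:-→d22:-→d23:-→d24:H0→d25:- -> H0
  + 216.0.0.0/8 (H2) depth=8
  + 216.173.159.0/28 (H2) depth=28
  lookup 253.15.1.82: bits 111 walk d0:H2→d1:-→d2:-→d3:- -> H2
  lookup 194.224.37.97: bits 1100001011100 walk d0:H2→d1:-→d2:-→d3:-→d4:-→d5:-→d6:-→d7:-→d8:-→d9:-→d10:-→d11:-→d12:H0→d13:- -> H0
  lookup 216.0.49.50: bits 11011000 walk d0:H2→d1:-→d2:-→d3:-→d4:-→d5:-→d6:-→d7:-→d8:H2 -> H2
  - 237.138.91.116/32 clear@32
  lookup 194.224.16.165: bits 1100001011100 walk d0:H2→d1:-→d2:-→d3:-→d4:-→d5:-→d6:-→d7:-→d8:-→d9:-→d10:-→d11:-→d12:H0→d13:- -> H0
  + 79.87.104.0/21 (H0) depth=21
  + 216.173.156.0/22 (H1) depth=22
  + 237.128.0.0/12 (H0) depth=12
  + 79.87.107.0/24 (H1) depth=24
  + 237.0.0.0/8 (H0) depth=8
  + 79.87.107.104/29 (H1) depth=29
  + 79.87.0.0/16 (H1) depth=16
  lookup 237.0.0.5: bits 11101101 walk d0:H2→d1:-→d2:-→d3:-→d4:-→d5:-→d6:-→d7:-→d8:H0 -> H0
  - 0.0.0.0/0 clear@0
  + 194.231.172.112/28 (H2) depth=28
  lookup 79.87.107.105: bits 01001111010101110110101101101 walk d0:-→d1:-→d2:-→d3:-→d4:-→d5:-→d6:-→d7:-→d8:-→d9:-→d10:-→d11:-→d12:-→d13:-→d14:-→d15:-→d16:H1→d17:-→d18:-→d19:-→d20:-→d21:H0→d22:-→d23:-→d24:H1→d25:-→d26:-→d27:-→d28:-→d29:H1 -> H1
  + 216.173.159.0/24 (H0) depth=24

== LOOKUPS ==
["H0","H0","H0","H0","H0","H0","H0","H2","H0","H2","H0","H0","H1"]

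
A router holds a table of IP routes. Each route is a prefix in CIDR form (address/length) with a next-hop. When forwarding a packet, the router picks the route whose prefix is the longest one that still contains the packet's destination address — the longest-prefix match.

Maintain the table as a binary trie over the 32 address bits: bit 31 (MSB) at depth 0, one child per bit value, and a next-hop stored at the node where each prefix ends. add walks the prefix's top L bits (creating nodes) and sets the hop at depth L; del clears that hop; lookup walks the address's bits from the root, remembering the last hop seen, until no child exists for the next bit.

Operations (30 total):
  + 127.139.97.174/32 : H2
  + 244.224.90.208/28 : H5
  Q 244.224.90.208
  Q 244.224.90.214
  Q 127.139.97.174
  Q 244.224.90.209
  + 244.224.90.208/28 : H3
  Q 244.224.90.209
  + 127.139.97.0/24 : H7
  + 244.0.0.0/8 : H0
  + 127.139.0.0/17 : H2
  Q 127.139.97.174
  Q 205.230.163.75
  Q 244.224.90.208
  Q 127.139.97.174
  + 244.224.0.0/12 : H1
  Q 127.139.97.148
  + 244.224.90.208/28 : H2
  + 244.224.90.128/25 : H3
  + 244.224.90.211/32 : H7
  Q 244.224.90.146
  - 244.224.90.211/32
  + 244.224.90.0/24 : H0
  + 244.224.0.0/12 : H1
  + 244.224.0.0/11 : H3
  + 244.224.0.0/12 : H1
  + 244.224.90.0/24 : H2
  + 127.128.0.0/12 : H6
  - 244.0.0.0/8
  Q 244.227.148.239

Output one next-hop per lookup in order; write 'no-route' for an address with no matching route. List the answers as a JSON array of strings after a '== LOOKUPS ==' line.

Apply in order:
  add 127.139.97.174/32 -> H2 at depth 32
  add 244.224.90.208/28 -> H5 at depth 28
  Q 244.224.90.208: descend 1111010011100000010110101101 ; hops seen [H5] ; pick H5
  Q 244.224.90.214: descend 1111010011100000010110101101 ; hops seen [H5] ; pick H5
  Q 127.139.97.174: descend 01111111100010110110000110101110 ; hops seen [H2] ; pick H2
  Q 244.224.90.209: descend 1111010011100000010110101101 ; hops seen [H5] ; pick H5
  add 244.224.90.208/28 -> H3 at depth 28
  Q 244.224.90.209: descend 1111010011100000010110101101 ; hops seen [H3] ; pick H3
  add 127.139.97.0/24 -> H7 at depth 24
  add 244.0.0.0/8 -> H0 at depth 8
  add 127.139.0.0/17 -> H2 at depth 17
  Q 127.139.97.174: descend 01111111100010110110000110101110 ; hops seen [H2,H7,H2] ; pick H2
  Q 205.230.163.75: descend 11 ; hops seen [∅] ; pick no-route
  Q 244.224.90.208: descend 1111010011100000010110101101 ; hops seen [H0,H3] ; pick H3
  Q 127.139.97.174: descend 01111111100010110110000110101110 ; hops seen [H2,H7,H2] ; pick H2
  add 244.224.0.0/12 -> H1 at depth 12
  Q 127.139.97.148: descend 01111111100010110110000110 ; hops seen [H2,H7] ; pick H7
  add 244.224.90.208/28 -> H2 at depth 28
  add 244.224.90.128/25 -> H3 at depth 25
  add 244.224.90.211/32 -> H7 at depth 32
  Q 244.224.90.146: descend 1111010011100000010110101 ; hops seen [H0,H1,H3] ; pick H3
  - 244.224.90.211/32 clear@32
  add 244.224.90.0/24 -> H0 at depth 24
  add 244.224.0.0/12 -> H1 at depth 12
  add 244.224.0.0/11 -> H3 at depth 11
  add 244.224.0.0/12 -> H1 at depth 12
  add 244.224.90.0/24 -> H2 at depth 24
  add 127.128.0.0/12 -> H6 at depth 12
  - 244.0.0.0/8 clear@8
  Q 244.227.148.239: descend 11110100111000 ; hops seen [H3,H1] ; pick H1

== LOOKUPS ==
["H5","H5","H2","H5","H3","H2","no-route","H3","H2","H7","H3","H1"]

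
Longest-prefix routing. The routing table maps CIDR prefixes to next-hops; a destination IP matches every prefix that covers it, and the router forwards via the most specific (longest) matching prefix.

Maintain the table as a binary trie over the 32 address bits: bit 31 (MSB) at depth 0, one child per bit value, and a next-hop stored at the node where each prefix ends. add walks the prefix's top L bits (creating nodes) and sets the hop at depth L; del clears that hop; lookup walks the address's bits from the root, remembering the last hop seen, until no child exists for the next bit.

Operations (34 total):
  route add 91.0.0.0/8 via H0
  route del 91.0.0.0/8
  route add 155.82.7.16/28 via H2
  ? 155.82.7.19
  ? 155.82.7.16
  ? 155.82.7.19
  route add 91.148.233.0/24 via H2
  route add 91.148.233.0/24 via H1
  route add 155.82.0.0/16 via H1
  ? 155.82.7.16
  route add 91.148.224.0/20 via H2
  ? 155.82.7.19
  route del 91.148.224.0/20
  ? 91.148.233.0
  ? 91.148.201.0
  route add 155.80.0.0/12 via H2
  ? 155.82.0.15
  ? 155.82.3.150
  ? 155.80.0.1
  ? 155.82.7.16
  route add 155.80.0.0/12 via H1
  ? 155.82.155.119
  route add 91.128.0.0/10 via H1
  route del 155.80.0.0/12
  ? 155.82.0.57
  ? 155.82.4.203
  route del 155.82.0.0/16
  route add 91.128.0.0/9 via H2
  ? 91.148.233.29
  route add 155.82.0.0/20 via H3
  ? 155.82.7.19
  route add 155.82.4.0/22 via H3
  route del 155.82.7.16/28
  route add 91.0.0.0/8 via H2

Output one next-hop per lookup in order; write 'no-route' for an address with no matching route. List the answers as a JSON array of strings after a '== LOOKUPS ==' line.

Trace:
  add 91.0.0.0/8 -> H0 at depth 8
  - 91.0.0.0/8 clear@8
  add 155.82.7.16/28 -> H2 at depth 28
  ? 155.82.7.19  path d0:-→d1:-→d2:-→d3:-→d4:-→d5:-→d6:-→d7:-→d8:-→d9:-→d10:-→d11:-→d12:-→d13:-→d14:-→d15:-→d16:-→d17:-→d18:-→d19:-→d20:-→d21:-→d22:-→d23:-→d24:-→d25:-→d26:-→d27:-→d28:H2  best=H2
  ? 155.82.7.16  path d0:-→d1:-→d2:-→d3:-→d4:-→d5:-→d6:-→d7:-→d8:-→d9:-→d10:-→d11:-→d12:-→d13:-→d14:-→d15:-→d16:-→d17:-→d18:-→d19:-→d20:-→d21:-→d22:-→d23:-→d24:-→d25:-→d26:-→d27:-→d28:H2  best=H2
  ? 155.82.7.19  path d0:-→d1:-→d2:-→d3:-→d4:-→d5:-→d6:-→d7:-→d8:-→d9:-→d10:-→d11:-→d12:-→d13:-→d14:-→d15:-→d16:-→d17:-→d18:-→d19:-→d20:-→d21:-→d22:-→d23:-→d24:-→d25:-→d26:-→d27:-→d28:H2  best=H2
  add 91.148.233.0/24 -> H2 at depth 24
  add 91.148.233.0/24 -> H1 at depth 24
  add 155.82.0.0/16 -> H1 at depth 16
  ? 155.82.7.16  path d0:-→d1:-→d2:-→d3:-→d4:-→d5:-→d6:-→d7:-→d8:-→d9:-→d10:-→d11:-→d12:-→d13:-→d14:-→d15:-→d16:H1→d17:-→d18:-→d19:-→d20:-→d21:-→d22:-→d23:-→d24:-→d25:-→d26:-→d27:-→d28:H2  best=H2
  add 91.148.224.0/20 -> H2 at depth 20
  ? 155.82.7.19  path d0:-→d1:-→d2:-→d3:-→d4:-→d5:-→d6:-→d7:-→d8:-→d9:-→d10:-→d11:-→d12:-→d13:-→d14:-→d15:-→d16:H1→d17:-→d18:-→d19:-→d20:-→d21:-→d22:-→d23:-→d24:-→d25:-→d26:-→d27:-→d28:H2  best=H2
  - 91.148.224.0/20 clear@20
  ? 91.148.233.0  path d0:-→d1:-→d2:-→d3:-→d4:-→d5:-→d6:-→d7:-→d8:-→d9:-→d10:-→d11:-→d12:-→d13:-→d14:-→d15:-→d16:-→d17:-→d18:-→d19:-→d20:-→d21:-→d22:-→d23:-→d24:H1  best=H1
  ? 91.148.201.0  path d0:-→d1:-→d2:-→d3:-→d4:-→d5:-→d6:-→d7:-→d8:-→d9:-→d10:-→d11:-→d12:-→d13:-→d14:-→d15:-→d16:-→d17:-→d18:-  best=no-route
  add 155.80.0.0/12 -> H2 at depth 12
  ? 155.82.0.15  path d0:-→d1:-→d2:-→d3:-→d4:-→d5:-→d6:-→d7:-→d8:-→d9:-→d10:-→d11:-→d12:H2→d13:-→d14:-→d15:-→d16:H1→d17:-→d18:-→d19:-→d20:-→d21:-  best=H1
  ? 155.82.3.150  path d0:-→d1:-→d2:-→d3:-→d4:-→d5:-→d6:-→d7:-→d8:-→d9:-→d10:-→d11:-→d12:H2→d13:-→d14:-→d15:-→d16:H1→d17:-→d18:-→d19:-→d20:-→d21:-  best=H1
  ? 155.80.0.1  path d0:-→d1:-→d2:-→d3:-→d4:-→d5:-→d6:-→d7:-→d8:-→d9:-→d10:-→d11:-→d12:H2→d13:-→d14:-  best=H2
  ? 155.82.7.16  path d0:-→d1:-→d2:-→d3:-→d4:-→d5:-→d6:-→d7:-→d8:-→d9:-→d10:-→d11:-→d12:H2→d13:-→d14:-→d15:-→d16:H1→d17:-→d18:-→d19:-→d20:-→d21:-→d22:-→d23:-→d24:-→d25:-→d26:-→d27:-→d28:H2  best=H2
  add 155.80.0.0/12 -> H1 at depth 12
  ? 155.82.155.119  path d0:-→d1:-→d2:-→d3:-→d4:-→d5:-→d6:-→d7:-→d8:-→d9:-→d10:-→d11:-→d12:H1→d13:-→d14:-→d15:-→d16:H1  best=H1
  add 91.128.0.0/10 -> H1 at depth 10
  - 155.80.0.0/12 clear@12
  ? 155.82.0.57  path d0:-→d1:-→d2:-→d3:-→d4:-→d5:-→d6:-→d7:-→d8:-→d9:-→d10:-→d11:-→d12:-→d13:-→d14:-→d15:-→d16:H1→d17:-→d18:-→d19:-→d20:-→d21:-  best=H1
  ? 155.82.4.203  path d0:-→d1:-→d2:-→d3:-→d4:-→d5:-→d6:-→d7:-→d8:-→d9:-→d10:-→d11:-→d12:-→d13:-→d14:-→d15:-→d16:H1→d17:-→d18:-→d19:-→d20:-→d21:-→d22:-  best=H1
  - 155.82.0.0/16 clear@16
  add 91.128.0.0/9 -> H2 at depth 9
  ? 91.148.233.29  path d0:-→d1:-→d2:-→d3:-→d4:-→d5:-→d6:-→d7:-→d8:-→d9:H2→d10:H1→d11:-→d12:-→d13:-→d14:-→d15:-→d16:-→d17:-→d18:-→d19:-→d20:-→d21:-→d22:-→d23:-→d24:H1  best=H1
  add 155.82.0.0/20 -> H3 at depth 20
  ? 155.82.7.19  path d0:-→d1:-→d2:-→d3:-→d4:-→d5:-→d6:-→d7:-→d8:-→d9:-→d10:-→d11:-→d12:-→d13:-→d14:-→d15:-→d16:-→d17:-→d18:-→d19:-→d20:H3→d21:-→d22:-→d23:-→d24:-→d25:-→d26:-→d27:-→d28:H2  best=H2
  add 155.82.4.0/22 -> H3 at depth 22
  - 155.82.7.16/28 clear@28
  add 91.0.0.0/8 -> H2 at depth 8

== LOOKUPS ==
["H2","H2","H2","H2","H2","H1","no-route","H1","H1","H2","H2","H1","H1","H1","H1","H2"]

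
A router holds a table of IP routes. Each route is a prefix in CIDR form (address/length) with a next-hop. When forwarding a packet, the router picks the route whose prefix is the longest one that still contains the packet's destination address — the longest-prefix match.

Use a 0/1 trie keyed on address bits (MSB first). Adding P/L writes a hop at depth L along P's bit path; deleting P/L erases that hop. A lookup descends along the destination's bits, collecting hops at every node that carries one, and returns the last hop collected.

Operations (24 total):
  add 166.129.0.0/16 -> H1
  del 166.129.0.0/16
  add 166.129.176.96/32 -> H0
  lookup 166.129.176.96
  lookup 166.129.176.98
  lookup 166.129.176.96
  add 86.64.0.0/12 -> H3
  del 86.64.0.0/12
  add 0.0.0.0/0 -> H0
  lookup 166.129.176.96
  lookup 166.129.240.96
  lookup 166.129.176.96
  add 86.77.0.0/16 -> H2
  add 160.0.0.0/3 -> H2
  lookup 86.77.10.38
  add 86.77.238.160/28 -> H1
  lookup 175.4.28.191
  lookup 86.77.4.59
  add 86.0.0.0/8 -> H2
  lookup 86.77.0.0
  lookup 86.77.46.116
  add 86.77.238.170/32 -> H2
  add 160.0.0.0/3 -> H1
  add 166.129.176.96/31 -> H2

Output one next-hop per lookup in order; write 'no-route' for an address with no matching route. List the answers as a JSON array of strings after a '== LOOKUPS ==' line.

Process each operation:
  + 166.129.0.0/16 (H1) depth=16
  del 166.129.0.0/16 (clear depth 16)
  + 166.129.176.96/32 (H0) depth=32
  lookup 166.129.176.96: bits 10100110100000011011000001100000 walk d0:-→d1:-→d2:-→d3:-→d4:-→d5:-→d6:-→d7:-→d8:-→d9:-→d10:-→d11:-→d12:-→d13:-→d14:-→d15:-→d16:-→d17:-→d18:-→d19:-→d20:-→d21:-→d22:-→d23:-→d24:-→d25:-→d26:-→d27:-→d28:-→d29:-→d30:-→d31:-→d32:H0 -> H0
  lookup 166.129.176.98: bits 101001101000000110110000011000 walk d0:-→d1:-→d2:-→d3:-→d4:-→d5:-→d6:-→d7:-→d8:-→d9:-→d10:-→d11:-→d12:-→d13:-→d14:-→d15:-→d16:-→d17:-→d18:-→d19:-→d20:-→d21:-→d22:-→d23:-→d24:-→d25:-→d26:-→d27:-→d28:-→d29:-→d30:- -> no-route
  lookup 166.129.176.96: bits 10100110100000011011000001100000 walk d0:-→d1:-→d2:-→d3:-→d4:-→d5:-→d6:-→d7:-→d8:-→d9:-→d10:-→d11:-→d12:-→d13:-→d14:-→d15:-→d16:-→d17:-→d18:-→d19:-→d20:-→d21:-→d22:-→d23:-→d24:-→d25:-→d26:-→d27:-→d28:-→d29:-→d30:-→d31:-→d32:H0 -> H0
  + 86.64.0.0/12 (H3) depth=12
  del 86.64.0.0/12 (clear depth 12)
  + 0.0.0.0/0 (H0) depth=0
  lookup 166.129.176.96: bits 10100110100000011011000001100000 walk d0:H0→d1:-→d2:-→d3:-→d4:-→d5:-→d6:-→d7:-→d8:-→d9:-→d10:-→d11:-→d12:-→d13:-→d14:-→d15:-→d16:-→d17:-→d18:-→d19:-→d20:-→d21:-→d22:-→d23:-→d24:-→d25:-→d26:-→d27:-→d28:-→d29:-→d30:-→d31:-→d32:H0 -> H0
  lookup 166.129.240.96: bits 10100110100000011 walk d0:H0→d1:-→d2:-→d3:-→d4:-→d5:-→d6:-→d7:-→d8:-→d9:-→d10:-→d11:-→d12:-→d13:-→d14:-→d15:-→d16:-→d17:- -> H0
  lookup 166.129.176.96: bits 10100110100000011011000001100000 walk d0:H0→d1:-→d2:-→d3:-→d4:-→d5:-→d6:-→d7:-→d8:-→d9:-→d10:-→d11:-→d12:-→d13:-→d14:-→d15:-→d16:-→d17:-→d18:-→d19:-→d20:-→d21:-→d22:-→d23:-→d24:-→d25:-→d26:-→d27:-→d28:-→d29:-→d30:-→d31:-→d32:H0 -> H0
  + 86.77.0.0/16 (H2) depth=16
  + 160.0.0.0/3 (H2) depth=3
  lookup 86.77.10.38: bits 0101011001001101 walk d0:H0→d1:-→d2:-→d3:-→d4:-→d5:-→d6:-→d7:-→d8:-→d9:-→d10:-→d11:-→d12:-→d13:-→d14:-→d15:-→d16:H2 -> H2
  + 86.77.238.160/28 (H1) depth=28
  lookup 175.4.28.191: bits 1010 walk d0:H0→d1:-→d2:-→d3:H2→d4:- -> H2
  lookup 86.77.4.59: bits 0101011001001101 walk d0:H0→d1:-→d2:-→d3:-→d4:-→d5:-→d6:-→d7:-→d8:-→d9:-→d10:-→d11:-→d12:-→d13:-→d14:-→d15:-→d16:H2 -> H2
  + 86.0.0.0/8 (H2) depth=8
  lookup 86.77.0.0: bits 0101011001001101 walk d0:H0→d1:-→d2:-→d3:-→d4:-→d5:-→d6:-→d7:-→d8:H2→d9:-→d10:-→d11:-→d12:-→d13:-→d14:-→d15:-→d16:H2 -> H2
  lookup 86.77.46.116: bits 0101011001001101 walk d0:H0→d1:-→d2:-→d3:-→d4:-→d5:-→d6:-→d7:-→d8:H2→d9:-→d10:-→d11:-→d12:-→d13:-→d14:-→d15:-→d16:H2 -> H2
  + 86.77.238.170/32 (H2) depth=32
  + 160.0.0.0/3 (H1) depth=3
  + 166.129.176.96/31 (H2) depth=31

== LOOKUPS ==
["H0","no-route","H0","H0","H0","H0","H2","H2","H2","H2","H2"]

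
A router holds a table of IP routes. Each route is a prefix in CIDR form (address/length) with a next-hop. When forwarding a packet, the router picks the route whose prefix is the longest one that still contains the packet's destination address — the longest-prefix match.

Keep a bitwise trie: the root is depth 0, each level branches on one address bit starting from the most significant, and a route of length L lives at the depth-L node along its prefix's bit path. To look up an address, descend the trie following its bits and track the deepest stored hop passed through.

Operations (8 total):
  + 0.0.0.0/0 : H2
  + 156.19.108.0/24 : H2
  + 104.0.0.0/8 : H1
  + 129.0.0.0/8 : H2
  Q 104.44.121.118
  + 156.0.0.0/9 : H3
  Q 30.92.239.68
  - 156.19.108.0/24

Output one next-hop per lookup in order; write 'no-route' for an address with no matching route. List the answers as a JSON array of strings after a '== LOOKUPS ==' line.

Process each operation:
  add 0.0.0.0/0 -> H2 at depth 0
  add 156.19.108.0/24 -> H2 at depth 24
  add 104.0.0.0/8 -> H1 at depth 8
  add 129.0.0.0/8 -> H2 at depth 8
  Q 104.44.121.118: descend 01101000 ; hops seen [H2,H1] ; pick H1
  add 156.0.0.0/9 -> H3 at depth 9
  Q 30.92.239.68: descend 0 ; hops seen [H2] ; pick H2
  del 156.19.108.0/24 (clear depth 24)

== LOOKUPS ==
["H1","H2"]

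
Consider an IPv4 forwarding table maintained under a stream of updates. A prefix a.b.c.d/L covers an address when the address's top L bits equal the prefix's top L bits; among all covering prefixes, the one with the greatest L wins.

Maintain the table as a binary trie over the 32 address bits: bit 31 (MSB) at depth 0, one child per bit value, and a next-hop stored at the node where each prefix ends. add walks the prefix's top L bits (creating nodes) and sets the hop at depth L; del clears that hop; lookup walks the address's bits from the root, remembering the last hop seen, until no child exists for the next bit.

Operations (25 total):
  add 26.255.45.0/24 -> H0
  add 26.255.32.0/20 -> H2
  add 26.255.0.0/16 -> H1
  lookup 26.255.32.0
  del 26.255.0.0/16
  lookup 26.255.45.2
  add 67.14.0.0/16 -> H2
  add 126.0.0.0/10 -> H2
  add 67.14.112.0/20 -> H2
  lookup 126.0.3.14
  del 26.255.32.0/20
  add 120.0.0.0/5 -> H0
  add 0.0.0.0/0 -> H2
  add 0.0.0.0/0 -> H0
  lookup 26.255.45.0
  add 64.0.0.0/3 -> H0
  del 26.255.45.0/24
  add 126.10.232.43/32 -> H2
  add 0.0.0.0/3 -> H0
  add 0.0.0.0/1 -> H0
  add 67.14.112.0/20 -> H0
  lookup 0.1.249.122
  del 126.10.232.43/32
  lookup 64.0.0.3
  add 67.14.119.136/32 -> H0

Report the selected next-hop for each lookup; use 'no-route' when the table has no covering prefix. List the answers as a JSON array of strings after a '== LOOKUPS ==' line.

Trace:
  add 26.255.45.0/24 -> H0 at depth 24
  add 26.255.32.0/20 -> H2 at depth 20
  add 26.255.0.0/16 -> H1 at depth 16
  lookup 26.255.32.0: bits 00011010111111110010 walk d0:-→d1:-→d2:-→d3:-→d4:-→d5:-→d6:-→d7:-→d8:-→d9:-→d10:-→d11:-→d12:-→d13:-→d14:-→d15:-→d16:H1→d17:-→d18:-→d19:-→d20:H2 -> H2
  - 26.255.0.0/16 clear@16
  lookup 26.255.45.2: bits 000110101111111100101101 walk d0:-→d1:-→d2:-→d3:-→d4:-→d5:-→d6:-→d7:-→d8:-→d9:-→d10:-→d11:-→d12:-→d13:-→d14:-→d15:-→d16:-→d17:-→d18:-→d19:-→d20:H2→d21:-→d22:-→d23:-→d24:H0 -> H0
  add 67.14.0.0/16 -> H2 at depth 16
  add 126.0.0.0/10 -> H2 at depth 10
  add 67.14.112.0/20 -> H2 at depth 20
  lookup 126.0.3.14: bits 0111111000 walk d0:-→d1:-→d2:-→d3:-→d4:-→d5:-→d6:-→d7:-→d8:-→d9:-→d10:H2 -> H2
  - 26.255.32.0/20 clear@20
  add 120.0.0.0/5 -> H0 at depth 5
  add 0.0.0.0/0 -> H2 at depth 0
  add 0.0.0.0/0 -> H0 at depth 0
  lookup 26.255.45.0: bits 000110101111111100101101 walk d0:H0→d1:-→d2:-→d3:-→d4:-→d5:-→d6:-→d7:-→d8:-→d9:-→d10:-→d11:-→d12:-→d13:-→d14:-→d15:-→d16:-→d17:-→d18:-→d19:-→d20:-→d21:-→d22:-→d23:-→d24:H0 -> H0
  add 64.0.0.0/3 -> H0 at depth 3
  - 26.255.45.0/24 clear@24
  add 126.10.232.43/32 -> H2 at depth 32
  add 0.0.0.0/3 -> H0 at depth 3
  add 0.0.0.0/1 -> H0 at depth 1
  add 67.14.112.0/20 -> H0 at depth 20
  lookup 0.1.249.122: bits 000 walk d0:H0→d1:H0→d2:-→d3:H0 -> H0
  - 126.10.232.43/32 clear@32
  lookup 64.0.0.3: bits 010000 walk d0:H0→d1:H0→d2:-→d3:H0→d4:-→d5:-→d6:- -> H0
  add 67.14.119.136/32 -> H0 at depth 32

== LOOKUPS ==
["H2","H0","H2","H0","H0","H0"]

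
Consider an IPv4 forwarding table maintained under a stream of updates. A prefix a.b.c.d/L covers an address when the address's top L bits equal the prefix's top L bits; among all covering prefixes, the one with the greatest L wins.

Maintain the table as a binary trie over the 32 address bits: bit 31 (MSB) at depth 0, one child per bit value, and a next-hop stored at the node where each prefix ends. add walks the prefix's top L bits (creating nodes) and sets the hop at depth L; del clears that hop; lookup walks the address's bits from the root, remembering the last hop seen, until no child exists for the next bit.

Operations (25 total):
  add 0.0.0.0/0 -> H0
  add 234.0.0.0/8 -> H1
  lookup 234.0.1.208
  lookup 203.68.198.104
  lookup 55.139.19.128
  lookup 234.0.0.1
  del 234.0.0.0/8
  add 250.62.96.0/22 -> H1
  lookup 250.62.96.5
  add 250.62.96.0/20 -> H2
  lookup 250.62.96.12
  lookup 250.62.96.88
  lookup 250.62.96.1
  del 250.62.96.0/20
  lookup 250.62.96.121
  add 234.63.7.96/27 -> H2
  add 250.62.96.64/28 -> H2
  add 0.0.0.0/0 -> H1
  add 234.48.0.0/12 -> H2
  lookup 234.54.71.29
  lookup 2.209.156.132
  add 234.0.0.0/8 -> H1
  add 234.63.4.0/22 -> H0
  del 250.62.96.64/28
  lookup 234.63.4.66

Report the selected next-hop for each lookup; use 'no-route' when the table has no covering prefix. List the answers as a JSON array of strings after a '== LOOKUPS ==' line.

Apply in order:
  add 0.0.0.0/0 -> H0 at depth 0
  add 234.0.0.0/8 -> H1 at depth 8
  lookup 234.0.1.208: bits 11101010 walk d0:H0→d1:-→d2:-→d3:-→d4:-→d5:-→d6:-→d7:-→d8:H1 -> H1
  lookup 203.68.198.104: bits 11 walk d0:H0→d1:-→d2:- -> H0
  lookup 55.139.19.128: bits ε walk d0:H0 -> H0
  lookup 234.0.0.1: bits 11101010 walk d0:H0→d1:-→d2:-→d3:-→d4:-→d5:-→d6:-→d7:-→d8:H1 -> H1
  - 234.0.0.0/8 clear@8
  add 250.62.96.0/22 -> H1 at depth 22
  lookup 250.62.96.5: bits 1111101000111110011000 walk d0:H0→d1:-→d2:-→d3:-→d4:-→d5:-→d6:-→d7:-→d8:-→d9:-→d10:-→d11:-→d12:-→d13:-→d14:-→d15:-→d16:-→d17:-→d18:-→d19:-→d20:-→d21:-→d22:H1 -> H1
  add 250.62.96.0/20 -> H2 at depth 20
  lookup 250.62.96.12: bits 1111101000111110011000 walk d0:H0→d1:-→d2:-→d3:-→d4:-→d5:-→d6:-→d7:-→d8:-→d9:-→d10:-→d11:-→d12:-→d13:-→d14:-→d15:-→d16:-→d17:-→d18:-→d19:-→d20:H2→d21:-→d22:H1 -> H1
  lookup 250.62.96.88: bits 1111101000111110011000 walk d0:H0→d1:-→d2:-→d3:-→d4:-→d5:-→d6:-→d7:-→d8:-→d9:-→d10:-→d11:-→d12:-→d13:-→d14:-→d15:-→d16:-→d17:-→d18:-→d19:-→d20:H2→d21:-→d22:H1 -> H1
  lookup 250.62.96.1: bits 1111101000111110011000 walk d0:H0→d1:-→d2:-→d3:-→d4:-→d5:-→d6:-→d7:-→d8:-→d9:-→d10:-→d11:-→d12:-→d13:-→d14:-→d15:-→d16:-→d17:-→d18:-→d19:-→d20:H2→d21:-→d22:H1 -> H1
  - 250.62.96.0/20 clear@20
  lookup 250.62.96.121: bits 1111101000111110011000 walk d0:H0→d1:-→d2:-→d3:-→d4:-→d5:-→d6:-→d7:-→d8:-→d9:-→d10:-→d11:-→d12:-→d13:-→d14:-→d15:-→d16:-→d17:-→d18:-→d19:-→d20:-→d21:-→d22:H1 -> H1
  add 234.63.7.96/27 -> H2 at depth 27
  add 250.62.96.64/28 -> H2 at depth 28
  add 0.0.0.0/0 -> H1 at depth 0
  add 234.48.0.0/12 -> H2 at depth 12
  lookup 234.54.71.29: bits 111010100011 walk d0:H1→d1:-→d2:-→d3:-→d4:-→d5:-→d6:-→d7:-→d8:-→d9:-→d10:-→d11:-→d12:H2 -> H2
  lookup 2.209.156.132: bits ε walk d0:H1 -> H1
  add 234.0.0.0/8 -> H1 at depth 8
  add 234.63.4.0/22 -> H0 at depth 22
  - 250.62.96.64/28 clear@28
  lookup 234.63.4.66: bits 1110101000111111000001 walk d0:H1→d1:-→d2:-→d3:-→d4:-→d5:-→d6:-→d7:-→d8:H1→d9:-→d10:-→d11:-→d12:H2→d13:-→d14:-→d15:-→d16:-→d17:-→d18:-→d19:-→d20:-→d21:-→d22:H0 -> H0

== LOOKUPS ==
["H1","H0","H0","H1","H1","H1","H1","H1","H1","H2","H1","H0"]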